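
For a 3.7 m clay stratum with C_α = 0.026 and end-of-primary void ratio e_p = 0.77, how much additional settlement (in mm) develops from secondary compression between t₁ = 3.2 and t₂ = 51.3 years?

Secondary compression: S_s = C_α·H/(1+e_p)·log₁₀(t₂/t₁)
S_s = 0.026×3.7/(1+0.77)×log₁₀(51.3/3.2)
    = 0.05435 × 1.205 = 0.06549 m

S_s ≈ 65.5 mm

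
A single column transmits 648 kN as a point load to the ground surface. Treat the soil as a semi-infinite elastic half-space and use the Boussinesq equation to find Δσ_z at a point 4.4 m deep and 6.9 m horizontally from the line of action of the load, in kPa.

Δσ_z ≈ 0.718 kPa

Boussinesq vertical stress below a point load on an elastic half-space:
Δσ_z = 3P/(2πz²) · [1 + (r/z)²]^(−5/2)
r/z = 6.9/4.4 = 1.5682; [1+(r/z)²]^(−5/2) = 0.044933.
Δσ_z = 3×648/(2π×4.4²) × 0.044933 = 15.981 × 0.044933 = 0.7181 kPa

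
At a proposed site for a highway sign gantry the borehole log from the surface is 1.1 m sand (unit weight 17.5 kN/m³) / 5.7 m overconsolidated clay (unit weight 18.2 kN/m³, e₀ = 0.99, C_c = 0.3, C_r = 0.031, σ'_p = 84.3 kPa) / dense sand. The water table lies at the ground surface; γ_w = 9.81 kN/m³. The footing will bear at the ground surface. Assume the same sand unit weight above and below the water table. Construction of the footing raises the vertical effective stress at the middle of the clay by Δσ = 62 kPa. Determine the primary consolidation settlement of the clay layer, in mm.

S_c ≈ 79 mm

Mid-depth of clay below the ground surface: z = 1.1 + 5.7/2 = 3.95 m.
Total vertical stress at mid-clay: σ_v = 17.5×1.1 + 18.2×2.85 = 71.12 kPa.
Pore pressure: u = 9.81×(3.95 − 0) = 38.75 kPa.
Initial effective stress: σ'_0 = σ_v − u = 71.12 − 38.75 = 32.37 kPa.
Final effective stress: σ'_f = 32.37 + 62 = 94.37 kPa.
σ'_f = 94.37 > σ'_p = 84.3 kPa, so the stress path crosses the preconsolidation pressure — recompression up to σ'_p, then virgin compression beyond:
S_c = H/(1+e₀)·[C_r·log₁₀(σ'_p/σ'_0) + C_c·log₁₀(σ'_f/σ'_p)]
    = 5.7/1.99 × [0.031×log₁₀(84.3/32.37) + 0.3×log₁₀(94.37/84.3)]
    = 2.8643 × [0.012886 + 0.014702] = 0.07902 m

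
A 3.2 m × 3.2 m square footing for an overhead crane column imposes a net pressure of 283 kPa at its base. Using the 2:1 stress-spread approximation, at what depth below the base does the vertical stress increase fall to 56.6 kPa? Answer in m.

2:1 spreading — at depth z the loaded area has grown by z in each plan dimension:
qB²/(B+z)² = Δσ_z ⇒ z = B(√(q/Δσ_z) − 1) = 3.2×(√(283/56.6) − 1) = 3.955 m

z ≈ 3.96 m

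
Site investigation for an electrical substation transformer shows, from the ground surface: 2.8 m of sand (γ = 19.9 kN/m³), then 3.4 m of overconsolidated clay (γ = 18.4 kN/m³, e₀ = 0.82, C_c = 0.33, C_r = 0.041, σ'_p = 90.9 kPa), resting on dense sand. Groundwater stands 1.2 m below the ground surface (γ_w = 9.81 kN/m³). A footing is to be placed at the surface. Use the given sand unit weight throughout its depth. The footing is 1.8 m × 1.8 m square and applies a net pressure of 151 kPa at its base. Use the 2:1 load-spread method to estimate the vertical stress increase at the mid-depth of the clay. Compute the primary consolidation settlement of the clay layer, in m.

S_c ≈ 0.00677 m

Mid-depth of clay below the ground surface: z = 2.8 + 3.4/2 = 4.5 m.
Total vertical stress at mid-clay: σ_v = 19.9×2.8 + 18.4×1.7 = 87 kPa.
Pore pressure: u = 9.81×(4.5 − 1.2) = 32.373 kPa.
Initial effective stress: σ'_0 = σ_v − u = 87 − 32.373 = 54.627 kPa.
Stress increase at mid-clay by the 2:1 spreading method:
Δσ = qBL/((B+z)(L+z)) = 151×1.8×1.8/((1.8+4.5)(1.8+4.5)) = 12.327 kPa
Final effective stress: σ'_f = 54.627 + 12.327 = 66.954 kPa.
σ'_f = 66.954 ≤ σ'_p = 90.9 kPa, so the clay remains overconsolidated and only the recompression index applies:
S_c = C_r·H/(1+e₀)·log₁₀(σ'_f/σ'_0) = 0.041×3.4/1.82×log₁₀(66.954/54.627)
    = 0.076592 × 0.088369 = 0.006768 m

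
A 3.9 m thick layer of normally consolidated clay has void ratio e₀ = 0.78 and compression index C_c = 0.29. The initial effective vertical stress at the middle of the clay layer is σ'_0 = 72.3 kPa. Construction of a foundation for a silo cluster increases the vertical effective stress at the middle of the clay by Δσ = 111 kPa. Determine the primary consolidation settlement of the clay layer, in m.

S_c ≈ 0.257 m

Final effective stress: σ'_f = σ'_0 + Δσ = 72.3 + 111 = 183.3 kPa.
Normally consolidated clay, so the full stress increment lies on the virgin compression line:
S_c = C_c·H/(1+e₀)·log₁₀(σ'_f/σ'_0) = 0.29×3.9/(1+0.78)×log₁₀(183.3/72.3)
    = 0.63539 × 0.40402 = 0.2567 m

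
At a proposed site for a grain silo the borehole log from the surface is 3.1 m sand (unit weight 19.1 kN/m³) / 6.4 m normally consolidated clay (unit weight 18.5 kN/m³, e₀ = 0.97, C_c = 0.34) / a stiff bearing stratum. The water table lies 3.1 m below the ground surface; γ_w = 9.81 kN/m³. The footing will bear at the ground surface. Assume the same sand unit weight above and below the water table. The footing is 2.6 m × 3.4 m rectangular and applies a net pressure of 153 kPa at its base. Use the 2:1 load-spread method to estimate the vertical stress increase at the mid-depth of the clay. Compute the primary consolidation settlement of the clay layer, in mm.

Mid-depth of clay below the ground surface: z = 3.1 + 6.4/2 = 6.3 m.
Total vertical stress at mid-clay: σ_v = 19.1×3.1 + 18.5×3.2 = 118.41 kPa.
Pore pressure: u = 9.81×(6.3 − 3.1) = 31.392 kPa.
Initial effective stress: σ'_0 = σ_v − u = 118.41 − 31.392 = 87.018 kPa.
Stress increase at mid-clay by the 2:1 spreading method:
Δσ = qBL/((B+z)(L+z)) = 153×2.6×3.4/((2.6+6.3)(3.4+6.3)) = 15.667 kPa
Final effective stress: σ'_f = σ'_0 + Δσ = 87.018 + 15.667 = 102.69 kPa.
Normally consolidated clay, so the full stress increment lies on the virgin compression line:
S_c = C_c·H/(1+e₀)·log₁₀(σ'_f/σ'_0) = 0.34×6.4/(1+0.97)×log₁₀(102.69/87.018)
    = 1.1046 × 0.071919 = 0.07944 m

S_c ≈ 79.4 mm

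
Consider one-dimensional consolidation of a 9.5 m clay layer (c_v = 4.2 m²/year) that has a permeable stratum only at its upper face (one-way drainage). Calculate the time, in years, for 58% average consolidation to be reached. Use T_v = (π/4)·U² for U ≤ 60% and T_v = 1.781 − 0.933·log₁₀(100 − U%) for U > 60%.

t ≈ 5.68 years

Drainage path length: H_d = H = 9.5 m (single drainage).
U ≤ 60%: T_v = (π/4)·U² = (π/4)×0.58² = 0.26421.
t = T_v·H_d²/c_v = 0.26421×9.5²/4.2 = 5.677 years.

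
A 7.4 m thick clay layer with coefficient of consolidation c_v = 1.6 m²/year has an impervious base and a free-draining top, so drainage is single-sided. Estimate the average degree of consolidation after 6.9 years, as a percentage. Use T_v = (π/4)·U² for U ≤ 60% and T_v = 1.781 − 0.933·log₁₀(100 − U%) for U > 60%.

Drainage path length: H_d = H = 7.4 m (single drainage).
T_v = c_v·t/H_d² = 1.6×6.9/7.4² = 0.20161.
T_v = 0.20161 corresponds to the U ≤ 60% branch:
U = √(4T_v/π) = 0.5067

U ≈ 50.7 %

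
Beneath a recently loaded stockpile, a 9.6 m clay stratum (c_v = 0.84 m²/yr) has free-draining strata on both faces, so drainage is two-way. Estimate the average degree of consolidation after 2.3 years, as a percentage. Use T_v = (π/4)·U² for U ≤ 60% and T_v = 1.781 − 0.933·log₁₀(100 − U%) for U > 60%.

U ≈ 32.7 %

Drainage path length: H_d = H/2 = 4.8 m (double drainage).
T_v = c_v·t/H_d² = 0.84×2.3/4.8² = 0.083854.
T_v = 0.083854 corresponds to the U ≤ 60% branch:
U = √(4T_v/π) = 0.3268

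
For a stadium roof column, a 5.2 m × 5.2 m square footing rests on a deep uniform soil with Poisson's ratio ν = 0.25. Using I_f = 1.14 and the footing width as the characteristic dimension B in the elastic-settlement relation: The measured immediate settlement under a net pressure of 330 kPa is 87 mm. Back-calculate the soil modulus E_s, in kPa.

S_e = q·B·(1−ν²)/E_s · I_f  ⇒  E_s = q·B·(1−ν²)·I_f / S_e.
E_s = 330 × 5.2 × 0.9375 × 1.14 / 0.087 = 21080 kPa

E_s ≈ 21100 kPa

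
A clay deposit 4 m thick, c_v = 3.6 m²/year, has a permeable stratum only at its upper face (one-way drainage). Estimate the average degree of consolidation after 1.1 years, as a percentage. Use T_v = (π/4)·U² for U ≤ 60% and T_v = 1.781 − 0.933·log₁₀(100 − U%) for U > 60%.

Drainage path length: H_d = H = 4 m (single drainage).
T_v = c_v·t/H_d² = 3.6×1.1/4² = 0.2475.
T_v = 0.2475 corresponds to the U ≤ 60% branch:
U = √(4T_v/π) = 0.5614

U ≈ 56.1 %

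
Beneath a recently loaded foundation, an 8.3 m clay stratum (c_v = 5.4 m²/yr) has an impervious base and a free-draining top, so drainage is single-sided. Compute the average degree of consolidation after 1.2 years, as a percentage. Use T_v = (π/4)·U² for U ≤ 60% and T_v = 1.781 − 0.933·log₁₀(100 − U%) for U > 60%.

Drainage path length: H_d = H = 8.3 m (single drainage).
T_v = c_v·t/H_d² = 5.4×1.2/8.3² = 0.094063.
T_v = 0.094063 corresponds to the U ≤ 60% branch:
U = √(4T_v/π) = 0.3461

U ≈ 34.6 %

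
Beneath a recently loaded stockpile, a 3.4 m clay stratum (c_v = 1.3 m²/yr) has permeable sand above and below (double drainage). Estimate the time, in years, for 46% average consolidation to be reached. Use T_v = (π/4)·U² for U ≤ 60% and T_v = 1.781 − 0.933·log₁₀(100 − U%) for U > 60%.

t ≈ 0.369 years

Drainage path length: H_d = H/2 = 1.7 m (double drainage).
U ≤ 60%: T_v = (π/4)·U² = (π/4)×0.46² = 0.16619.
t = T_v·H_d²/c_v = 0.16619×1.7²/1.3 = 0.3695 years.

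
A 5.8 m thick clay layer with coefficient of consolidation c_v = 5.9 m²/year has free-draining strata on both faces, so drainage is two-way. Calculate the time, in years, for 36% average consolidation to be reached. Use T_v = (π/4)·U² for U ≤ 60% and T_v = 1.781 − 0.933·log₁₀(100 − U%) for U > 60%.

t ≈ 0.145 years

Drainage path length: H_d = H/2 = 2.9 m (double drainage).
U ≤ 60%: T_v = (π/4)·U² = (π/4)×0.36² = 0.10179.
t = T_v·H_d²/c_v = 0.10179×2.9²/5.9 = 0.1451 years.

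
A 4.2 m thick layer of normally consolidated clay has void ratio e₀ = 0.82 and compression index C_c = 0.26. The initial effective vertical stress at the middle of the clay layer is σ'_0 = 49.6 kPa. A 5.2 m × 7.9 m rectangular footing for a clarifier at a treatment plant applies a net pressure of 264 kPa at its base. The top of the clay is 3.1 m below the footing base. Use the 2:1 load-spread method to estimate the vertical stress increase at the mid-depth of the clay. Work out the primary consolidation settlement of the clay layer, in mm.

Mid-depth of clay below the footing base: z = 3.1 + 4.2/2 = 5.2 m.
Stress increase at mid-clay by the 2:1 spreading method:
Δσ = qBL/((B+z)(L+z)) = 264×5.2×7.9/((5.2+5.2)(7.9+5.2)) = 79.603 kPa
Final effective stress: σ'_f = σ'_0 + Δσ = 49.6 + 79.603 = 129.2 kPa.
Normally consolidated clay, so the full stress increment lies on the virgin compression line:
S_c = C_c·H/(1+e₀)·log₁₀(σ'_f/σ'_0) = 0.26×4.2/(1+0.82)×log₁₀(129.2/49.6)
    = 0.6 × 0.41578 = 0.2495 m

S_c ≈ 249 mm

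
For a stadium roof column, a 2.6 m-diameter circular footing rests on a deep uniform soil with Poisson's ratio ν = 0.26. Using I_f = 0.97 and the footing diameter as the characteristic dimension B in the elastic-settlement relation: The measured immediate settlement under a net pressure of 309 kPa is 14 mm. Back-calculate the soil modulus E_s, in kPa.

S_e = q·B·(1−ν²)/E_s · I_f  ⇒  E_s = q·B·(1−ν²)·I_f / S_e.
E_s = 309 × 2.6 × 0.9324 × 0.97 / 0.014 = 51900 kPa

E_s ≈ 51900 kPa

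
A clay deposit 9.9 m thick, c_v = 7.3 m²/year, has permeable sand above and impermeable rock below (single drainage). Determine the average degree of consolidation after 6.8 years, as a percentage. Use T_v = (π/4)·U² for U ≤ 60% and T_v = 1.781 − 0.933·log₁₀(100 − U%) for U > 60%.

Drainage path length: H_d = H = 9.9 m (single drainage).
T_v = c_v·t/H_d² = 7.3×6.8/9.9² = 0.50648.
T_v = 0.50648 corresponds to the U > 60% branch:
U = 1 − 10^((1.781 − T_v)/0.933)/100 = 0.7677

U ≈ 76.8 %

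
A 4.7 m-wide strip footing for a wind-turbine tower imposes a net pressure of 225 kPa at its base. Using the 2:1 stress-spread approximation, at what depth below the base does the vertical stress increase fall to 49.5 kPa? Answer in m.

2:1 spreading — at depth z the loaded area has grown by z in each plan dimension:
qB/(B+z) = Δσ_z ⇒ z = qB/Δσ_z − B = 225×4.7/49.5 − 4.7 = 16.66 m

z ≈ 16.7 m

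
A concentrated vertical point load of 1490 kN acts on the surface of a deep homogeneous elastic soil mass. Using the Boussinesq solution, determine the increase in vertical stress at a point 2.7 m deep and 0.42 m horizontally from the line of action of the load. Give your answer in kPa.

Boussinesq vertical stress below a point load on an elastic half-space:
Δσ_z = 3P/(2πz²) · [1 + (r/z)²]^(−5/2)
r/z = 0.42/2.7 = 0.15556; [1+(r/z)²]^(−5/2) = 0.94198.
Δσ_z = 3×1490/(2π×2.7²) × 0.94198 = 97.589 × 0.94198 = 91.93 kPa

Δσ_z ≈ 91.9 kPa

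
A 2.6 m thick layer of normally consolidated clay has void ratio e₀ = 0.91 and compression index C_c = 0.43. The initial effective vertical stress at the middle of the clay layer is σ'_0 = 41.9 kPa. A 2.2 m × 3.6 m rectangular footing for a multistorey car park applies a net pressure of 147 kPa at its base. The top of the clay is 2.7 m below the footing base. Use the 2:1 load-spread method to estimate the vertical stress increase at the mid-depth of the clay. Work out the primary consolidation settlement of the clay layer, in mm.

S_c ≈ 118 mm

Mid-depth of clay below the footing base: z = 2.7 + 2.6/2 = 4 m.
Stress increase at mid-clay by the 2:1 spreading method:
Δσ = qBL/((B+z)(L+z)) = 147×2.2×3.6/((2.2+4)(3.6+4)) = 24.708 kPa
Final effective stress: σ'_f = σ'_0 + Δσ = 41.9 + 24.708 = 66.608 kPa.
Normally consolidated clay, so the full stress increment lies on the virgin compression line:
S_c = C_c·H/(1+e₀)·log₁₀(σ'_f/σ'_0) = 0.43×2.6/(1+0.91)×log₁₀(66.608/41.9)
    = 0.58534 × 0.20131 = 0.1178 m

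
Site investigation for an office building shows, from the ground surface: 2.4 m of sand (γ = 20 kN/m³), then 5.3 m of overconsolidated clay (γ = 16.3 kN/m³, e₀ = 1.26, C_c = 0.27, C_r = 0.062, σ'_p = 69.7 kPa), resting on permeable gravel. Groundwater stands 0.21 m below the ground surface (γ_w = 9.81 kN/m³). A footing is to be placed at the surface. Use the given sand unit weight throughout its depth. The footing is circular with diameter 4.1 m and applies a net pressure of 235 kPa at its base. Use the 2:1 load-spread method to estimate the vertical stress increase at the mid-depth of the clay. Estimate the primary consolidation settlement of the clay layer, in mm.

Mid-depth of clay below the ground surface: z = 2.4 + 5.3/2 = 5.05 m.
Total vertical stress at mid-clay: σ_v = 20×2.4 + 16.3×2.65 = 91.195 kPa.
Pore pressure: u = 9.81×(5.05 − 0.21) = 47.48 kPa.
Initial effective stress: σ'_0 = σ_v − u = 91.195 − 47.48 = 43.715 kPa.
Stress increase at mid-clay by the 2:1 spreading method:
Δσ ≈ qD²/(D+z)² = 235×4.1²/(4.1+5.05)² = 47.184 kPa
Final effective stress: σ'_f = 43.715 + 47.184 = 90.899 kPa.
σ'_f = 90.899 > σ'_p = 69.7 kPa, so the stress path crosses the preconsolidation pressure — recompression up to σ'_p, then virgin compression beyond:
S_c = H/(1+e₀)·[C_r·log₁₀(σ'_p/σ'_0) + C_c·log₁₀(σ'_f/σ'_p)]
    = 5.3/2.26 × [0.062×log₁₀(69.7/43.715) + 0.27×log₁₀(90.899/69.7)]
    = 2.3451 × [0.012561 + 0.031138] = 0.1025 m

S_c ≈ 102 mm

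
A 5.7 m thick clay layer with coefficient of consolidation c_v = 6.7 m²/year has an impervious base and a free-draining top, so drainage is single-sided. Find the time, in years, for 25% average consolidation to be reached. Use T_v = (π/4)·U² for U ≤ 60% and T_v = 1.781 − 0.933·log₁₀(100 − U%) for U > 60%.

t ≈ 0.238 years

Drainage path length: H_d = H = 5.7 m (single drainage).
U ≤ 60%: T_v = (π/4)·U² = (π/4)×0.25² = 0.049087.
t = T_v·H_d²/c_v = 0.049087×5.7²/6.7 = 0.238 years.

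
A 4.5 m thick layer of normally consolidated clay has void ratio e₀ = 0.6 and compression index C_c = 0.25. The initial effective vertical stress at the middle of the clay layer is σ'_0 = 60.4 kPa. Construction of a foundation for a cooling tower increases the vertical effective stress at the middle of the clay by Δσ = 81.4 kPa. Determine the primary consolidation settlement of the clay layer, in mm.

S_c ≈ 261 mm

Final effective stress: σ'_f = σ'_0 + Δσ = 60.4 + 81.4 = 141.8 kPa.
Normally consolidated clay, so the full stress increment lies on the virgin compression line:
S_c = C_c·H/(1+e₀)·log₁₀(σ'_f/σ'_0) = 0.25×4.5/(1+0.6)×log₁₀(141.8/60.4)
    = 0.70312 × 0.37064 = 0.2606 m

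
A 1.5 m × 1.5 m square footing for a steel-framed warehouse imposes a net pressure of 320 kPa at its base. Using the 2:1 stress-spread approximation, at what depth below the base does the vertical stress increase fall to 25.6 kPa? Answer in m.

z ≈ 3.8 m

2:1 spreading — at depth z the loaded area has grown by z in each plan dimension:
qB²/(B+z)² = Δσ_z ⇒ z = B(√(q/Δσ_z) − 1) = 1.5×(√(320/25.6) − 1) = 3.803 m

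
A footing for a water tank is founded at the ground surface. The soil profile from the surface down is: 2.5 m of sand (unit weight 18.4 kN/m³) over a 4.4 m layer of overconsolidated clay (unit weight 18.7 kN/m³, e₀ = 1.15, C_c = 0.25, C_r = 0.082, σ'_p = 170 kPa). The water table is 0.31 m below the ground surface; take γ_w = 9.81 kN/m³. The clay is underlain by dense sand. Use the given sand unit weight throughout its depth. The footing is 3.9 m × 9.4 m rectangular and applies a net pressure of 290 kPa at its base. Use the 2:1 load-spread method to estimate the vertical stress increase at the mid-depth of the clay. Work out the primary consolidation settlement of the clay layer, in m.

S_c ≈ 0.0798 m

Mid-depth of clay below the ground surface: z = 2.5 + 4.4/2 = 4.7 m.
Total vertical stress at mid-clay: σ_v = 18.4×2.5 + 18.7×2.2 = 87.14 kPa.
Pore pressure: u = 9.81×(4.7 − 0.31) = 43.066 kPa.
Initial effective stress: σ'_0 = σ_v − u = 87.14 − 43.066 = 44.074 kPa.
Stress increase at mid-clay by the 2:1 spreading method:
Δσ = qBL/((B+z)(L+z)) = 290×3.9×9.4/((3.9+4.7)(9.4+4.7)) = 87.674 kPa
Final effective stress: σ'_f = 44.074 + 87.674 = 131.75 kPa.
σ'_f = 131.75 ≤ σ'_p = 170 kPa, so the clay remains overconsolidated and only the recompression index applies:
S_c = C_r·H/(1+e₀)·log₁₀(σ'_f/σ'_0) = 0.082×4.4/2.15×log₁₀(131.75/44.074)
    = 0.16781 × 0.47557 = 0.07981 m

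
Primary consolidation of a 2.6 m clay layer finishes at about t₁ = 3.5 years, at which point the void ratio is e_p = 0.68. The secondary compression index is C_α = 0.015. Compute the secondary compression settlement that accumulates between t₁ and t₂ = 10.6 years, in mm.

Secondary compression: S_s = C_α·H/(1+e_p)·log₁₀(t₂/t₁)
S_s = 0.015×2.6/(1+0.68)×log₁₀(10.6/3.5)
    = 0.02321 × 0.4812 = 0.01117 m

S_s ≈ 11.2 mm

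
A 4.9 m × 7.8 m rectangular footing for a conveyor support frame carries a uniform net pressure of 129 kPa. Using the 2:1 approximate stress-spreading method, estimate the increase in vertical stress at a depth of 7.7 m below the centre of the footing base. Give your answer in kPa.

Δσ_z ≈ 25.2 kPa

By the 2:1 method the load spreads at 1 horizontal : 2 vertical, so at depth z the loaded area has grown by z in each plan dimension:
Δσ = qBL/((B+z)(L+z)) = 129×4.9×7.8/((4.9+7.7)(7.8+7.7)) = 25.245 kPa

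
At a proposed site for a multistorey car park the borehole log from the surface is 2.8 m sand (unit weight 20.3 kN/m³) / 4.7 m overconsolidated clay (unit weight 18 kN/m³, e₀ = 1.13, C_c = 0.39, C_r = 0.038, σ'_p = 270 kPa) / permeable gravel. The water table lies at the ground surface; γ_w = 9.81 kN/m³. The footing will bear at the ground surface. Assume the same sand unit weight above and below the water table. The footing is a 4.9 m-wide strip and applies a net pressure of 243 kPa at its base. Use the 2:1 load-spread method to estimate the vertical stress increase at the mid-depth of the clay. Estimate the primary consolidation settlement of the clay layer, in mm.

S_c ≈ 45 mm

Mid-depth of clay below the ground surface: z = 2.8 + 4.7/2 = 5.15 m.
Total vertical stress at mid-clay: σ_v = 20.3×2.8 + 18×2.35 = 99.14 kPa.
Pore pressure: u = 9.81×(5.15 − 0) = 50.522 kPa.
Initial effective stress: σ'_0 = σ_v − u = 99.14 − 50.522 = 48.618 kPa.
Stress increase at mid-clay by the 2:1 spreading method:
Δσ = qB/(B+z) = 243×4.9/(4.9+5.15) = 118.48 kPa
Final effective stress: σ'_f = 48.618 + 118.48 = 167.1 kPa.
σ'_f = 167.1 ≤ σ'_p = 270 kPa, so the clay remains overconsolidated and only the recompression index applies:
S_c = C_r·H/(1+e₀)·log₁₀(σ'_f/σ'_0) = 0.038×4.7/2.13×log₁₀(167.1/48.618)
    = 0.083851 × 0.53618 = 0.04496 m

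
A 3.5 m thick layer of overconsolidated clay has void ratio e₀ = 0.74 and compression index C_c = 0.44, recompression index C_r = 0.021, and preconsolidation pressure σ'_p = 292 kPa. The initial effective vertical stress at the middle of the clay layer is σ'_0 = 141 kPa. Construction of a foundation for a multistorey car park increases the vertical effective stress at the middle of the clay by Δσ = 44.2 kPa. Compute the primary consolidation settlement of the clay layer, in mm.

S_c ≈ 5 mm

Final effective stress: σ'_f = 141 + 44.2 = 185.2 kPa.
σ'_f = 185.2 ≤ σ'_p = 292 kPa, so the clay remains overconsolidated and only the recompression index applies:
S_c = C_r·H/(1+e₀)·log₁₀(σ'_f/σ'_0) = 0.021×3.5/1.74×log₁₀(185.2/141)
    = 0.042242 × 0.11842 = 0.005002 m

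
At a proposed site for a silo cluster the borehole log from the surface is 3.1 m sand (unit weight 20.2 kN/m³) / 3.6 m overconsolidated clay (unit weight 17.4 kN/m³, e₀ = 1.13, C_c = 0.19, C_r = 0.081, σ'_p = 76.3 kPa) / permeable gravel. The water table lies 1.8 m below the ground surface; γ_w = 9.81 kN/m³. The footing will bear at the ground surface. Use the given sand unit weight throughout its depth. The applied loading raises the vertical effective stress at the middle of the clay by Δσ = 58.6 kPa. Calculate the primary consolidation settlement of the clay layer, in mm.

S_c ≈ 76.5 mm

Mid-depth of clay below the ground surface: z = 3.1 + 3.6/2 = 4.9 m.
Total vertical stress at mid-clay: σ_v = 20.2×3.1 + 17.4×1.8 = 93.94 kPa.
Pore pressure: u = 9.81×(4.9 − 1.8) = 30.411 kPa.
Initial effective stress: σ'_0 = σ_v − u = 93.94 − 30.411 = 63.529 kPa.
Final effective stress: σ'_f = 63.529 + 58.6 = 122.13 kPa.
σ'_f = 122.13 > σ'_p = 76.3 kPa, so the stress path crosses the preconsolidation pressure — recompression up to σ'_p, then virgin compression beyond:
S_c = H/(1+e₀)·[C_r·log₁₀(σ'_p/σ'_0) + C_c·log₁₀(σ'_f/σ'_p)]
    = 3.6/2.13 × [0.081×log₁₀(76.3/63.529) + 0.19×log₁₀(122.13/76.3)]
    = 1.6901 × [0.0064438 + 0.038817] = 0.0765 m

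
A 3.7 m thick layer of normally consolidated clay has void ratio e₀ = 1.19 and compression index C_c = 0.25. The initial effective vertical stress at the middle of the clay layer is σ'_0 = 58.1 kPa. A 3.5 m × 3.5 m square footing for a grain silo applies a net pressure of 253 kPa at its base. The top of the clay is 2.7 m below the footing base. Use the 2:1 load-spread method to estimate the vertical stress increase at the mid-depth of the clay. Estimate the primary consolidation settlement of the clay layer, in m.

S_c ≈ 0.11 m

Mid-depth of clay below the footing base: z = 2.7 + 3.7/2 = 4.55 m.
Stress increase at mid-clay by the 2:1 spreading method:
Δσ = qBL/((B+z)(L+z)) = 253×3.5×3.5/((3.5+4.55)(3.5+4.55)) = 47.826 kPa
Final effective stress: σ'_f = σ'_0 + Δσ = 58.1 + 47.826 = 105.93 kPa.
Normally consolidated clay, so the full stress increment lies on the virgin compression line:
S_c = C_c·H/(1+e₀)·log₁₀(σ'_f/σ'_0) = 0.25×3.7/(1+1.19)×log₁₀(105.93/58.1)
    = 0.42237 × 0.26084 = 0.1102 m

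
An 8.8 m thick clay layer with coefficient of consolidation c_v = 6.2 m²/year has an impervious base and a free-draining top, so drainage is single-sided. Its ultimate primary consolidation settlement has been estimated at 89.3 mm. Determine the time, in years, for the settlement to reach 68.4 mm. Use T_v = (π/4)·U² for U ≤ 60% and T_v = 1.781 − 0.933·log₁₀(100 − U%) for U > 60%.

t ≈ 6.29 years

Drainage path length: H_d = H = 8.8 m (single drainage).
U = S(t)/S_ult = 68.4/89.3 = 0.766.
U > 60%: T_v = 1.781 − 0.933·log₁₀(100 − 76.596) = 0.50345.
t = T_v·H_d²/c_v = 0.50345×8.8²/6.2 = 6.288 years.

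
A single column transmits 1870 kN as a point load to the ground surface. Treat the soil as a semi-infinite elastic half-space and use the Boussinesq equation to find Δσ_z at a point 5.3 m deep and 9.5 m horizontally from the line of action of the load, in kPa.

Boussinesq vertical stress below a point load on an elastic half-space:
Δσ_z = 3P/(2πz²) · [1 + (r/z)²]^(−5/2)
r/z = 9.5/5.3 = 1.7925; [1+(r/z)²]^(−5/2) = 0.027451.
Δσ_z = 3×1870/(2π×5.3²) × 0.027451 = 31.786 × 0.027451 = 0.8726 kPa

Δσ_z ≈ 0.873 kPa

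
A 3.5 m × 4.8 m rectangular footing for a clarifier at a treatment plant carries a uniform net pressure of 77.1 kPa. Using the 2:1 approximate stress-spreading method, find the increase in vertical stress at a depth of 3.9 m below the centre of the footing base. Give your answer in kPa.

Δσ_z ≈ 20.1 kPa

By the 2:1 method the load spreads at 1 horizontal : 2 vertical, so at depth z the loaded area has grown by z in each plan dimension:
Δσ = qBL/((B+z)(L+z)) = 77.1×3.5×4.8/((3.5+3.9)(4.8+3.9)) = 20.119 kPa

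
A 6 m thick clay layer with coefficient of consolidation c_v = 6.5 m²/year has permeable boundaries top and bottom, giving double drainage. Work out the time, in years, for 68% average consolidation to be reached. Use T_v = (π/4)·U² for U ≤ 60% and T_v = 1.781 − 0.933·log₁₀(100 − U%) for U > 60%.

Drainage path length: H_d = H/2 = 3 m (double drainage).
U > 60%: T_v = 1.781 − 0.933·log₁₀(100 − 68) = 0.3767.
t = T_v·H_d²/c_v = 0.3767×3²/6.5 = 0.5216 years.

t ≈ 0.522 years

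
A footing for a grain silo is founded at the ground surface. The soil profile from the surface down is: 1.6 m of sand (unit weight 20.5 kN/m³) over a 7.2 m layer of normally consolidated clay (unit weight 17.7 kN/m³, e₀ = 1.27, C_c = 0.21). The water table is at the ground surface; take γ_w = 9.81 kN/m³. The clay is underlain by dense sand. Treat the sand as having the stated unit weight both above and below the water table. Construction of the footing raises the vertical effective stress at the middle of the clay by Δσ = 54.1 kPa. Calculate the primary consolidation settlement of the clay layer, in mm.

S_c ≈ 227 mm

Mid-depth of clay below the ground surface: z = 1.6 + 7.2/2 = 5.2 m.
Total vertical stress at mid-clay: σ_v = 20.5×1.6 + 17.7×3.6 = 96.52 kPa.
Pore pressure: u = 9.81×(5.2 − 0) = 51.012 kPa.
Initial effective stress: σ'_0 = σ_v − u = 96.52 − 51.012 = 45.508 kPa.
Final effective stress: σ'_f = σ'_0 + Δσ = 45.508 + 54.1 = 99.608 kPa.
Normally consolidated clay, so the full stress increment lies on the virgin compression line:
S_c = C_c·H/(1+e₀)·log₁₀(σ'_f/σ'_0) = 0.21×7.2/(1+1.27)×log₁₀(99.608/45.508)
    = 0.66608 × 0.34021 = 0.2266 m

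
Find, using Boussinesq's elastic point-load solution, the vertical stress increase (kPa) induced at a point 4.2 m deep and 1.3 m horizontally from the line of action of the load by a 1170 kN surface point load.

Boussinesq vertical stress below a point load on an elastic half-space:
Δσ_z = 3P/(2πz²) · [1 + (r/z)²]^(−5/2)
r/z = 1.3/4.2 = 0.30952; [1+(r/z)²]^(−5/2) = 0.79555.
Δσ_z = 3×1170/(2π×4.2²) × 0.79555 = 31.669 × 0.79555 = 25.19 kPa

Δσ_z ≈ 25.2 kPa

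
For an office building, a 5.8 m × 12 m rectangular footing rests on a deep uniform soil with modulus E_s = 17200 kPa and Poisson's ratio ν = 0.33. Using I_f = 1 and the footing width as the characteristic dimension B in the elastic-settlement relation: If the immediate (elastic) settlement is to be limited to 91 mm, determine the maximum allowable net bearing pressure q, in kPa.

S_e = q·B·(1−ν²)/E_s · I_f  ⇒  q = S_e·E_s / (B·(1−ν²)·I_f).
q = 0.091 × 17200 / (5.8 × 0.8911 × 1) = 302.8 kPa

q ≈ 303 kPa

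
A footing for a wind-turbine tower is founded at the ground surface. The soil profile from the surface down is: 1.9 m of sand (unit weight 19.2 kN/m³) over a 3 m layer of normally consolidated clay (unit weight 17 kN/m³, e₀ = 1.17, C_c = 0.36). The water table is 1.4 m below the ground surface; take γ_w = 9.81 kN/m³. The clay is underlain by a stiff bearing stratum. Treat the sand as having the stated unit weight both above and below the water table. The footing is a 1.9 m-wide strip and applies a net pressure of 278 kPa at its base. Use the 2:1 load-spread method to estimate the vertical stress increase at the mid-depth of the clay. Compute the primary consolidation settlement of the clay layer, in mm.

S_c ≈ 261 mm

Mid-depth of clay below the ground surface: z = 1.9 + 3/2 = 3.4 m.
Total vertical stress at mid-clay: σ_v = 19.2×1.9 + 17×1.5 = 61.98 kPa.
Pore pressure: u = 9.81×(3.4 − 1.4) = 19.62 kPa.
Initial effective stress: σ'_0 = σ_v − u = 61.98 − 19.62 = 42.36 kPa.
Stress increase at mid-clay by the 2:1 spreading method:
Δσ = qB/(B+z) = 278×1.9/(1.9+3.4) = 99.66 kPa
Final effective stress: σ'_f = σ'_0 + Δσ = 42.36 + 99.66 = 142.02 kPa.
Normally consolidated clay, so the full stress increment lies on the virgin compression line:
S_c = C_c·H/(1+e₀)·log₁₀(σ'_f/σ'_0) = 0.36×3/(1+1.17)×log₁₀(142.02/42.36)
    = 0.4977 × 0.52539 = 0.2615 m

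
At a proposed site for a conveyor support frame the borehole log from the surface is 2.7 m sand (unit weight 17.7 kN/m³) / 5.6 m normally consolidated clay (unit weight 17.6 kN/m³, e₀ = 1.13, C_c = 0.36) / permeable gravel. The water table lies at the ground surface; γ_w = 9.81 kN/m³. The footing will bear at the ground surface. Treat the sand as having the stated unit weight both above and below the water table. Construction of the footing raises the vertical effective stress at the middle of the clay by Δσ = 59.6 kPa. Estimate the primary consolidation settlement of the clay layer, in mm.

Mid-depth of clay below the ground surface: z = 2.7 + 5.6/2 = 5.5 m.
Total vertical stress at mid-clay: σ_v = 17.7×2.7 + 17.6×2.8 = 97.07 kPa.
Pore pressure: u = 9.81×(5.5 − 0) = 53.955 kPa.
Initial effective stress: σ'_0 = σ_v − u = 97.07 − 53.955 = 43.115 kPa.
Final effective stress: σ'_f = σ'_0 + Δσ = 43.115 + 59.6 = 102.72 kPa.
Normally consolidated clay, so the full stress increment lies on the virgin compression line:
S_c = C_c·H/(1+e₀)·log₁₀(σ'_f/σ'_0) = 0.36×5.6/(1+1.13)×log₁₀(102.72/43.115)
    = 0.94648 × 0.37703 = 0.3569 m

S_c ≈ 357 mm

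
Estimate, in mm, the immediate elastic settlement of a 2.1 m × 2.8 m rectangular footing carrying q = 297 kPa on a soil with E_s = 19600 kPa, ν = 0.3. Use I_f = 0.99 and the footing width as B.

S_e ≈ 28.7 mm

Immediate (elastic) settlement: S_e = q·B·(1−ν²)/E_s · I_f.
S_e = 297 × 2.1 × (1 − 0.3²) / 19600 × 0.99
    = 297 × 2.1 × 0.91 / 19600 × 0.99
    = 0.02867 m = 28.67 mm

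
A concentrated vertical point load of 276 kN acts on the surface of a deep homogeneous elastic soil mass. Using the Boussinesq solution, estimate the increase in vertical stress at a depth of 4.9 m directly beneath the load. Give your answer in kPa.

Boussinesq vertical stress below a point load on an elastic half-space:
Δσ_z = 3P/(2πz²) · [1 + (r/z)²]^(−5/2)
r/z = 0/4.9 = 0; [1+(r/z)²]^(−5/2) = 1.
Δσ_z = 3×276/(2π×4.9²) × 1 = 5.4886 × 1 = 5.489 kPa

Δσ_z ≈ 5.49 kPa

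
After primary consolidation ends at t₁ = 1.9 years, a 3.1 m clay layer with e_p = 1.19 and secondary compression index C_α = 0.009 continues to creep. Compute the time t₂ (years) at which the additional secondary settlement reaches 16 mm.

t₂ ≈ 34.3 years

S_s = C_α·H/(1+e_p)·log₁₀(t₂/t₁) ⇒ log₁₀(t₂/t₁) = S_s·(1+e_p)/(C_α·H).
log₁₀(t₂/t₁) = 0.016 × (1+1.19) / (0.009×3.1) = 1.256
t₂ = t₁ × 10^1.256 = 1.9 × 18.03 = 34.25 years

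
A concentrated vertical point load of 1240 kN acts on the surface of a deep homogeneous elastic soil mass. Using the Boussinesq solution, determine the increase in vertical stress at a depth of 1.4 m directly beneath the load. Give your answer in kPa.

Δσ_z ≈ 302 kPa

Boussinesq vertical stress below a point load on an elastic half-space:
Δσ_z = 3P/(2πz²) · [1 + (r/z)²]^(−5/2)
r/z = 0/1.4 = 0; [1+(r/z)²]^(−5/2) = 1.
Δσ_z = 3×1240/(2π×1.4²) × 1 = 302.07 × 1 = 302.1 kPa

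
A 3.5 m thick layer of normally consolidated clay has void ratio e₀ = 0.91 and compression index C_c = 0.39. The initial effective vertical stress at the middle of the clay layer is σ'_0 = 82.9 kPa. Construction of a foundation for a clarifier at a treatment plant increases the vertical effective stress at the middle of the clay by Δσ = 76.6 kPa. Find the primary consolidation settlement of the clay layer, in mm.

Final effective stress: σ'_f = σ'_0 + Δσ = 82.9 + 76.6 = 159.5 kPa.
Normally consolidated clay, so the full stress increment lies on the virgin compression line:
S_c = C_c·H/(1+e₀)·log₁₀(σ'_f/σ'_0) = 0.39×3.5/(1+0.91)×log₁₀(159.5/82.9)
    = 0.71466 × 0.28421 = 0.2031 m

S_c ≈ 203 mm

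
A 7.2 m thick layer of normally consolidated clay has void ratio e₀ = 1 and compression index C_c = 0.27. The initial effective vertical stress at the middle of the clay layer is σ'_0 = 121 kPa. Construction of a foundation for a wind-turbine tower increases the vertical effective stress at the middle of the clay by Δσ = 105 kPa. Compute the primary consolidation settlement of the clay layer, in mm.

Final effective stress: σ'_f = σ'_0 + Δσ = 121 + 105 = 226 kPa.
Normally consolidated clay, so the full stress increment lies on the virgin compression line:
S_c = C_c·H/(1+e₀)·log₁₀(σ'_f/σ'_0) = 0.27×7.2/(1+1)×log₁₀(226/121)
    = 0.972 × 0.27132 = 0.2637 m

S_c ≈ 264 mm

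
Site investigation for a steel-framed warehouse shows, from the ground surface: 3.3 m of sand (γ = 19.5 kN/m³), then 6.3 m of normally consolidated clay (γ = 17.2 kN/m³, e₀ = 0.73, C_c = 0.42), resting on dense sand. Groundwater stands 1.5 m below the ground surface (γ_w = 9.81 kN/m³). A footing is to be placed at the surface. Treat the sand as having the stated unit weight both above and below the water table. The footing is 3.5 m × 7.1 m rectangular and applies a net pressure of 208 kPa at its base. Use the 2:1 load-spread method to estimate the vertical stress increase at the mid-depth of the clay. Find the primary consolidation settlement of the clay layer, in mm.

S_c ≈ 290 mm

Mid-depth of clay below the ground surface: z = 3.3 + 6.3/2 = 6.45 m.
Total vertical stress at mid-clay: σ_v = 19.5×3.3 + 17.2×3.15 = 118.53 kPa.
Pore pressure: u = 9.81×(6.45 − 1.5) = 48.56 kPa.
Initial effective stress: σ'_0 = σ_v − u = 118.53 − 48.56 = 69.97 kPa.
Stress increase at mid-clay by the 2:1 spreading method:
Δσ = qBL/((B+z)(L+z)) = 208×3.5×7.1/((3.5+6.45)(7.1+6.45)) = 38.338 kPa
Final effective stress: σ'_f = σ'_0 + Δσ = 69.97 + 38.338 = 108.31 kPa.
Normally consolidated clay, so the full stress increment lies on the virgin compression line:
S_c = C_c·H/(1+e₀)·log₁₀(σ'_f/σ'_0) = 0.42×6.3/(1+0.73)×log₁₀(108.31/69.97)
    = 1.5295 × 0.18976 = 0.2902 m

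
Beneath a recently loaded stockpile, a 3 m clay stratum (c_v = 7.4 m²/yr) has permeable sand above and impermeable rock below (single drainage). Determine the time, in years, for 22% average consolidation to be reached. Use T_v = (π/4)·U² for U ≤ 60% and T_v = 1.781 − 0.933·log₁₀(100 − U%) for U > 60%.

t ≈ 0.0462 years

Drainage path length: H_d = H = 3 m (single drainage).
U ≤ 60%: T_v = (π/4)·U² = (π/4)×0.22² = 0.038013.
t = T_v·H_d²/c_v = 0.038013×3²/7.4 = 0.04623 years.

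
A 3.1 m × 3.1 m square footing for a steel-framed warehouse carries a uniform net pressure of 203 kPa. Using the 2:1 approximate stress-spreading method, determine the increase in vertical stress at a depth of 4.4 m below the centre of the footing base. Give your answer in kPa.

Δσ_z ≈ 34.7 kPa

By the 2:1 method the load spreads at 1 horizontal : 2 vertical, so at depth z the loaded area has grown by z in each plan dimension:
Δσ = qBL/((B+z)(L+z)) = 203×3.1×3.1/((3.1+4.4)(3.1+4.4)) = 34.681 kPa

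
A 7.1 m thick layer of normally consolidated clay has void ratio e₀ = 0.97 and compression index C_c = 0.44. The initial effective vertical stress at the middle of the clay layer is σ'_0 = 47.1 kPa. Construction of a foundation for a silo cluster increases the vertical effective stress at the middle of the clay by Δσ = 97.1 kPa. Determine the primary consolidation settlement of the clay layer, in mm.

Final effective stress: σ'_f = σ'_0 + Δσ = 47.1 + 97.1 = 144.2 kPa.
Normally consolidated clay, so the full stress increment lies on the virgin compression line:
S_c = C_c·H/(1+e₀)·log₁₀(σ'_f/σ'_0) = 0.44×7.1/(1+0.97)×log₁₀(144.2/47.1)
    = 1.5858 × 0.48594 = 0.7706 m

S_c ≈ 771 mm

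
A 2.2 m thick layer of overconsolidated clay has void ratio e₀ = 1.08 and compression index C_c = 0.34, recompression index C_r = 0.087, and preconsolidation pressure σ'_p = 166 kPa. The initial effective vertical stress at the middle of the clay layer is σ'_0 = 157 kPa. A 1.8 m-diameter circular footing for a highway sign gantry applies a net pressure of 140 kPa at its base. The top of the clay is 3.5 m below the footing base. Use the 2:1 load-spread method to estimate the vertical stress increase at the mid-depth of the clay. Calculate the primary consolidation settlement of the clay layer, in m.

S_c ≈ 0.00416 m

Mid-depth of clay below the footing base: z = 3.5 + 2.2/2 = 4.6 m.
Stress increase at mid-clay by the 2:1 spreading method:
Δσ ≈ qD²/(D+z)² = 140×1.8²/(1.8+4.6)² = 11.074 kPa
Final effective stress: σ'_f = 157 + 11.074 = 168.07 kPa.
σ'_f = 168.07 > σ'_p = 166 kPa, so the stress path crosses the preconsolidation pressure — recompression up to σ'_p, then virgin compression beyond:
S_c = H/(1+e₀)·[C_r·log₁₀(σ'_p/σ'_0) + C_c·log₁₀(σ'_f/σ'_p)]
    = 2.2/2.08 × [0.087×log₁₀(166/157) + 0.34×log₁₀(168.07/166)]
    = 1.0577 × [0.0021061 + 0.0018299] = 0.004163 m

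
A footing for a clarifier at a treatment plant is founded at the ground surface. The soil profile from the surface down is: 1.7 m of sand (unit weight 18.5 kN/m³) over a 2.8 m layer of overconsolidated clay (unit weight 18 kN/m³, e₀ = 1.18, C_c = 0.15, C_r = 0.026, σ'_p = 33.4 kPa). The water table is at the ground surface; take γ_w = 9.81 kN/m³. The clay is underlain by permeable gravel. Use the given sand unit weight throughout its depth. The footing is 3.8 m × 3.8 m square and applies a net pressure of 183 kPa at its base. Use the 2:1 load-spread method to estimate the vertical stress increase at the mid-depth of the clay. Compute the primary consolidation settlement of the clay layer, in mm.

S_c ≈ 78.4 mm

Mid-depth of clay below the ground surface: z = 1.7 + 2.8/2 = 3.1 m.
Total vertical stress at mid-clay: σ_v = 18.5×1.7 + 18×1.4 = 56.65 kPa.
Pore pressure: u = 9.81×(3.1 − 0) = 30.411 kPa.
Initial effective stress: σ'_0 = σ_v − u = 56.65 − 30.411 = 26.239 kPa.
Stress increase at mid-clay by the 2:1 spreading method:
Δσ = qBL/((B+z)(L+z)) = 183×3.8×3.8/((3.8+3.1)(3.8+3.1)) = 55.503 kPa
Final effective stress: σ'_f = 26.239 + 55.503 = 81.742 kPa.
σ'_f = 81.742 > σ'_p = 33.4 kPa, so the stress path crosses the preconsolidation pressure — recompression up to σ'_p, then virgin compression beyond:
S_c = H/(1+e₀)·[C_r·log₁₀(σ'_p/σ'_0) + C_c·log₁₀(σ'_f/σ'_p)]
    = 2.8/2.18 × [0.026×log₁₀(33.4/26.239) + 0.15×log₁₀(81.742/33.4)]
    = 1.2844 × [0.0027248 + 0.058305] = 0.07839 m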